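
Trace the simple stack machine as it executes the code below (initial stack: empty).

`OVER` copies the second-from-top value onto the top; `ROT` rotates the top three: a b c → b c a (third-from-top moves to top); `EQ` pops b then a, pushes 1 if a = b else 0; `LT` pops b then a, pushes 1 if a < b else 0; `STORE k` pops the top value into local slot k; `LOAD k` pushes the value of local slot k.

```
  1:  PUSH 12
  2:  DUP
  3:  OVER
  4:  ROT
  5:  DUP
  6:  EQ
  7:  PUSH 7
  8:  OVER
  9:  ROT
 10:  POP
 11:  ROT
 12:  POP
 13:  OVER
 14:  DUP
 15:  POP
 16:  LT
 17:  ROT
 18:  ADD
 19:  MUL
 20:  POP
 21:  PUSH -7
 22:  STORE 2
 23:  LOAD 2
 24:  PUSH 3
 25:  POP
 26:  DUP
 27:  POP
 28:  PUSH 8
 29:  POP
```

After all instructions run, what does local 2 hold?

PUSH 12 : [12]
DUP     : [12, 12]
OVER    : [12, 12, 12]
ROT     : [12, 12, 12]
DUP     : [12, 12, 12, 12]
EQ      : [12, 12, 1]
PUSH 7  : [12, 12, 1, 7]
OVER    : [12, 12, 1, 7, 1]
ROT     : [12, 12, 7, 1, 1]
POP     : [12, 12, 7, 1]
ROT     : [12, 7, 1, 12]
POP     : [12, 7, 1]
OVER    : [12, 7, 1, 7]
DUP     : [12, 7, 1, 7, 7]
POP     : [12, 7, 1, 7]
LT      : [12, 7, 1]
ROT     : [7, 1, 12]
ADD     : [7, 13]
MUL     : [91]
POP     : []
PUSH -7 : [-7]
STORE 2 : []
LOAD 2  : [-7]
PUSH 3  : [-7, 3]
POP     : [-7]
DUP     : [-7, -7]
POP     : [-7]
PUSH 8  : [-7, 8]
POP     : [-7]

-7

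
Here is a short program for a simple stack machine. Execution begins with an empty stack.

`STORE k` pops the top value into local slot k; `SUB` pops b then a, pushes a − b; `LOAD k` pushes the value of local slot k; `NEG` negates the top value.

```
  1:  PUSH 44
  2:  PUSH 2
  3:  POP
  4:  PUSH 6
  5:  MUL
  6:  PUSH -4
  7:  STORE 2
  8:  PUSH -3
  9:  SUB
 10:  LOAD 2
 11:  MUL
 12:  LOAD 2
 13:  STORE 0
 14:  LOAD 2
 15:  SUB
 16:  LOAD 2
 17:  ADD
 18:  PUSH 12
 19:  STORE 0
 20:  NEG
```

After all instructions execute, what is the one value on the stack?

PUSH 44 -> 44
PUSH 2  -> 44 2
POP     -> 44
PUSH 6  -> 44 6
MUL     -> 264
PUSH -4 -> 264 -4
STORE 2 -> 264
PUSH -3 -> 264 -3
SUB     -> 267
LOAD 2  -> 267 -4
MUL     -> -1068
LOAD 2  -> -1068 -4
STORE 0 -> -1068
LOAD 2  -> -1068 -4
SUB     -> -1064
LOAD 2  -> -1064 -4
ADD     -> -1068
PUSH 12 -> -1068 12
STORE 0 -> -1068
NEG     -> 1068

1068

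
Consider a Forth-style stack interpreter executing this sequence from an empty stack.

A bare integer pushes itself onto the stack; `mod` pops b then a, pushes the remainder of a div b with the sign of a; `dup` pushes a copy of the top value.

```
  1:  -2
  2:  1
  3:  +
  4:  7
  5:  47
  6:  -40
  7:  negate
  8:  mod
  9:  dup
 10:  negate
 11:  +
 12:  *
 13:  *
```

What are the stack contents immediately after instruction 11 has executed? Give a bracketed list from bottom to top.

[-1, 7, 0]

-2     : -2
1      : -2 1
+      : -1
7      : -1 7
47     : -1 7 47
-40    : -1 7 47 -40
negate : -1 7 47 40
mod    : -1 7 7
dup    : -1 7 7 7
negate : -1 7 7 -7
+      : -1 7 0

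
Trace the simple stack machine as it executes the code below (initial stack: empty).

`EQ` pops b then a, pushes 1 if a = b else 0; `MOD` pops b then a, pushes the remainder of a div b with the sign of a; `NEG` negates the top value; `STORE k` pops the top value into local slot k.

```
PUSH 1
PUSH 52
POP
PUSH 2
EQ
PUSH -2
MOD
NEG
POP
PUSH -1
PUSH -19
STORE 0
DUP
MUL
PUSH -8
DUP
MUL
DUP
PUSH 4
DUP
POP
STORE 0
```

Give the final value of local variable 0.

PUSH 1   -> [1]
PUSH 52  -> [1, 52]
POP      -> [1]
PUSH 2   -> [1, 2]
EQ       -> [0]
PUSH -2  -> [0, -2]
MOD      -> [0]
NEG      -> [0]
POP      -> []
PUSH -1  -> [-1]
PUSH -19 -> [-1, -19]
STORE 0  -> [-1]
DUP      -> [-1, -1]
MUL      -> [1]
PUSH -8  -> [1, -8]
DUP      -> [1, -8, -8]
MUL      -> [1, 64]
DUP      -> [1, 64, 64]
PUSH 4   -> [1, 64, 64, 4]
DUP      -> [1, 64, 64, 4, 4]
POP      -> [1, 64, 64, 4]
STORE 0  -> [1, 64, 64]

4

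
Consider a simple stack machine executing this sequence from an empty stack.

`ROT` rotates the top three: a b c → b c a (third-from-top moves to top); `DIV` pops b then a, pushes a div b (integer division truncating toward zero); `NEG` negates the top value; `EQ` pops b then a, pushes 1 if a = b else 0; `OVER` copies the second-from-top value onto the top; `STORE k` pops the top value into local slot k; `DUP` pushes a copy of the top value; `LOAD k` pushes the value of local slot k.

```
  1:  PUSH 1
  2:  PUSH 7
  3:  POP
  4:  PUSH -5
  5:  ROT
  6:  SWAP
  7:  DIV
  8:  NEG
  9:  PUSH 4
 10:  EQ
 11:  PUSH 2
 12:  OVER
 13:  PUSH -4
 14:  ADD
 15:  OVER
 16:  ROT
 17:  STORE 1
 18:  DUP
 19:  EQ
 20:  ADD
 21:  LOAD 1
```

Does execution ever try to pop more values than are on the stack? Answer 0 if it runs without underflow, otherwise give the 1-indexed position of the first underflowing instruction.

5

PUSH 1   [1]
PUSH 7   [1, 7]
POP      [1]
PUSH -5  [1, -5]
ROT  — needs 3 operands, stack has 2 → underflow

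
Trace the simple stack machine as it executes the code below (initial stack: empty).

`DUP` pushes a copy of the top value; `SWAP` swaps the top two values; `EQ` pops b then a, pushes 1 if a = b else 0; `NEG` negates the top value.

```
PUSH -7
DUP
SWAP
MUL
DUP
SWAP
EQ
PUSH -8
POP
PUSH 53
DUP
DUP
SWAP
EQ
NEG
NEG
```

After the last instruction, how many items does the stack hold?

PUSH -7 -> [-7]
DUP     -> [-7, -7]
SWAP    -> [-7, -7]
MUL     -> [49]
DUP     -> [49, 49]
SWAP    -> [49, 49]
EQ      -> [1]
PUSH -8 -> [1, -8]
POP     -> [1]
PUSH 53 -> [1, 53]
DUP     -> [1, 53, 53]
DUP     -> [1, 53, 53, 53]
SWAP    -> [1, 53, 53, 53]
EQ      -> [1, 53, 1]
NEG     -> [1, 53, -1]
NEG     -> [1, 53, 1]

3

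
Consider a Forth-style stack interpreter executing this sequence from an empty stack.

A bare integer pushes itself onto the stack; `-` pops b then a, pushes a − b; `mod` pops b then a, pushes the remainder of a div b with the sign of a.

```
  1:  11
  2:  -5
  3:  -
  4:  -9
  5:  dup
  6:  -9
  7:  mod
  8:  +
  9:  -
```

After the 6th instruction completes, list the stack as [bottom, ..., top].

11  -> [11]
-5  -> [11, -5]
-   -> [16]
-9  -> [16, -9]
dup -> [16, -9, -9]
-9  -> [16, -9, -9, -9]

[16, -9, -9, -9]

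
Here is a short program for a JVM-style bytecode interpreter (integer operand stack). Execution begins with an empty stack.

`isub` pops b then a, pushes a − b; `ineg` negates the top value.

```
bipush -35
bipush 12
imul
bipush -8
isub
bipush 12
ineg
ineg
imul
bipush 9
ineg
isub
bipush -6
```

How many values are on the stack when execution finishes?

2

bipush -35 : -35
bipush 12  : -35 12
imul       : -420
bipush -8  : -420 -8
isub       : -412
bipush 12  : -412 12
ineg       : -412 -12
ineg       : -412 12
imul       : -4944
bipush 9   : -4944 9
ineg       : -4944 -9
isub       : -4935
bipush -6  : -4935 -6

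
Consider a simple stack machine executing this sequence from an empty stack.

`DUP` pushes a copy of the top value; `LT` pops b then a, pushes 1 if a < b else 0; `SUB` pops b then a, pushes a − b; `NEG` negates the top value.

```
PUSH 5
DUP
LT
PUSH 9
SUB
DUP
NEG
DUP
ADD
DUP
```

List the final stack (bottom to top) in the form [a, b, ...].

[-9, 18, 18]

PUSH 5 -> [5]
DUP    -> [5, 5]
LT     -> [0]
PUSH 9 -> [0, 9]
SUB    -> [-9]
DUP    -> [-9, -9]
NEG    -> [-9, 9]
DUP    -> [-9, 9, 9]
ADD    -> [-9, 18]
DUP    -> [-9, 18, 18]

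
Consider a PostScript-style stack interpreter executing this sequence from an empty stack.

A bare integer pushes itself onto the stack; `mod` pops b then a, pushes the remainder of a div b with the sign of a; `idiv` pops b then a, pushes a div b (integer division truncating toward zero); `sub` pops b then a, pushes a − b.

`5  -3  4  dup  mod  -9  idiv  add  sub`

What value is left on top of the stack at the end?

8

5    → [5]
-3   → [5, -3]
4    → [5, -3, 4]
dup  → [5, -3, 4, 4]
mod  → [5, -3, 0]
-9   → [5, -3, 0, -9]
idiv → [5, -3, 0]
add  → [5, -3]
sub  → [8]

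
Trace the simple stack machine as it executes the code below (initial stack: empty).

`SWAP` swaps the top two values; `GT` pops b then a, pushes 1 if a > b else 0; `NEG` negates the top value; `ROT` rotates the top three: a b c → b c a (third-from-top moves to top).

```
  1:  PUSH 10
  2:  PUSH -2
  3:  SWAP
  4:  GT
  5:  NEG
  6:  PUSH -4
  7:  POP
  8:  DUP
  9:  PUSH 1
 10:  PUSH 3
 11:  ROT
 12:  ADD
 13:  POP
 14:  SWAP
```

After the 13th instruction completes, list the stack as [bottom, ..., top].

[0, 1]

PUSH 10  10
PUSH -2  10 -2
SWAP     -2 10
GT       0
NEG      0
PUSH -4  0 -4
POP      0
DUP      0 0
PUSH 1   0 0 1
PUSH 3   0 0 1 3
ROT      0 1 3 0
ADD      0 1 3
POP      0 1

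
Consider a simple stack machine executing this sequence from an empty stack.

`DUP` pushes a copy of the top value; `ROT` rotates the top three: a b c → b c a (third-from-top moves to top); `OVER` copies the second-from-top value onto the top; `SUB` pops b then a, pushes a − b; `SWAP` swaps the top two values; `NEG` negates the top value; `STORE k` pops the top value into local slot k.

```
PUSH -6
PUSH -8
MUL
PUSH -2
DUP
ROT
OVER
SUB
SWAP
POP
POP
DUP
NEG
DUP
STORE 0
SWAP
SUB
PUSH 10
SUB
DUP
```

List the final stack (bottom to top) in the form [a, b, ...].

PUSH -6 : [-6]
PUSH -8 : [-6, -8]
MUL     : [48]
PUSH -2 : [48, -2]
DUP     : [48, -2, -2]
ROT     : [-2, -2, 48]
OVER    : [-2, -2, 48, -2]
SUB     : [-2, -2, 50]
SWAP    : [-2, 50, -2]
POP     : [-2, 50]
POP     : [-2]
DUP     : [-2, -2]
NEG     : [-2, 2]
DUP     : [-2, 2, 2]
STORE 0 : [-2, 2]
SWAP    : [2, -2]
SUB     : [4]
PUSH 10 : [4, 10]
SUB     : [-6]
DUP     : [-6, -6]

[-6, -6]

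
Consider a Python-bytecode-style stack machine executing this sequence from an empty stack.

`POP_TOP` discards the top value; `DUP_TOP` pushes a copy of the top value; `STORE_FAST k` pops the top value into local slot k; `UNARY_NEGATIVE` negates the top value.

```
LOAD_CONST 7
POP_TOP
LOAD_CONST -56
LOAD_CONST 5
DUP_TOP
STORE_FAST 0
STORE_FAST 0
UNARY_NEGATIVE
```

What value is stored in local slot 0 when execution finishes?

LOAD_CONST 7    [7]
POP_TOP         []
LOAD_CONST -56  [-56]
LOAD_CONST 5    [-56, 5]
DUP_TOP         [-56, 5, 5]
STORE_FAST 0    [-56, 5]
STORE_FAST 0    [-56]
UNARY_NEGATIVE  [56]

5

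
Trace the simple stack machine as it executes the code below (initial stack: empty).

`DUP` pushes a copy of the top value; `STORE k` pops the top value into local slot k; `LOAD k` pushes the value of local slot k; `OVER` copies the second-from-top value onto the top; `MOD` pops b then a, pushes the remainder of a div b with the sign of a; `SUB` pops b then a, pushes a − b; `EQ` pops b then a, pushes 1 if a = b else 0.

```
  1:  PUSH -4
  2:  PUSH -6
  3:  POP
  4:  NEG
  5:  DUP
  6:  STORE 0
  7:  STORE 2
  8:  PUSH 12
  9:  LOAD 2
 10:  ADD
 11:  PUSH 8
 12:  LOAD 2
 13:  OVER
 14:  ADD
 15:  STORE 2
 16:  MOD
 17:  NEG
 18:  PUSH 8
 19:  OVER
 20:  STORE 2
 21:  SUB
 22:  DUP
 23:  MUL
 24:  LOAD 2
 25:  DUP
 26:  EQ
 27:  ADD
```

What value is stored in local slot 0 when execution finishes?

4

PUSH -4 -> [-4]
PUSH -6 -> [-4, -6]
POP     -> [-4]
NEG     -> [4]
DUP     -> [4, 4]
STORE 0 -> [4]
STORE 2 -> []
PUSH 12 -> [12]
LOAD 2  -> [12, 4]
ADD     -> [16]
PUSH 8  -> [16, 8]
LOAD 2  -> [16, 8, 4]
OVER    -> [16, 8, 4, 8]
ADD     -> [16, 8, 12]
STORE 2 -> [16, 8]
MOD     -> [0]
NEG     -> [0]
PUSH 8  -> [0, 8]
OVER    -> [0, 8, 0]
STORE 2 -> [0, 8]
SUB     -> [-8]
DUP     -> [-8, -8]
MUL     -> [64]
LOAD 2  -> [64, 0]
DUP     -> [64, 0, 0]
EQ      -> [64, 1]
ADD     -> [65]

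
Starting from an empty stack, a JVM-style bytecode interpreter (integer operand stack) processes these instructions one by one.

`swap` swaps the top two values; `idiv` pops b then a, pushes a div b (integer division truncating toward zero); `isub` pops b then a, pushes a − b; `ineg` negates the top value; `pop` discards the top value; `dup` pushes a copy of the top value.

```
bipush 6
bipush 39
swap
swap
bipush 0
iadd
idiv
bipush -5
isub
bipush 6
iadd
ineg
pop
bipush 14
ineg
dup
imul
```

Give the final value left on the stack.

bipush 6   6
bipush 39  6 39
swap       39 6
swap       6 39
bipush 0   6 39 0
iadd       6 39
idiv       0
bipush -5  0 -5
isub       5
bipush 6   5 6
iadd       11
ineg       -11
pop        (empty)
bipush 14  14
ineg       -14
dup        -14 -14
imul       196

196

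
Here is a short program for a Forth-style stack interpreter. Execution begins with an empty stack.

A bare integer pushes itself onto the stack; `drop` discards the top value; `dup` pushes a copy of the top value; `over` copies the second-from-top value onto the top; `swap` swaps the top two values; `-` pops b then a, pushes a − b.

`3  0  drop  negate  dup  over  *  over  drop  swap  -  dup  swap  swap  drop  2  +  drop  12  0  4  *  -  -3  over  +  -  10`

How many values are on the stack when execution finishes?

2

3      → 3
0      → 3 0
drop   → 3
negate → -3
dup    → -3 -3
over   → -3 -3 -3
*      → -3 9
over   → -3 9 -3
drop   → -3 9
swap   → 9 -3
-      → 12
dup    → 12 12
swap   → 12 12
swap   → 12 12
drop   → 12
2      → 12 2
+      → 14
drop   → (empty)
12     → 12
0      → 12 0
4      → 12 0 4
*      → 12 0
-      → 12
-3     → 12 -3
over   → 12 -3 12
+      → 12 9
-      → 3
10     → 3 10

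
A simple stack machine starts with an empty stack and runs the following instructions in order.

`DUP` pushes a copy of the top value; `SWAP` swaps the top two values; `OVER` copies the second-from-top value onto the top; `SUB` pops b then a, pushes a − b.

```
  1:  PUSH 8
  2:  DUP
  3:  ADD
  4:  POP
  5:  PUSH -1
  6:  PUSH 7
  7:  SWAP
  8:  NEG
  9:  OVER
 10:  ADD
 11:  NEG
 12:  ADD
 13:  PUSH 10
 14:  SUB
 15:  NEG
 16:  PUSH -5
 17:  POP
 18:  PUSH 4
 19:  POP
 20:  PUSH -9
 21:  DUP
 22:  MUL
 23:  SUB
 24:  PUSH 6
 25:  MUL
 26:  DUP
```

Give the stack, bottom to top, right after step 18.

PUSH 8  -> 8
DUP     -> 8 8
ADD     -> 16
POP     -> (empty)
PUSH -1 -> -1
PUSH 7  -> -1 7
SWAP    -> 7 -1
NEG     -> 7 1
OVER    -> 7 1 7
ADD     -> 7 8
NEG     -> 7 -8
ADD     -> -1
PUSH 10 -> -1 10
SUB     -> -11
NEG     -> 11
PUSH -5 -> 11 -5
POP     -> 11
PUSH 4  -> 11 4

[11, 4]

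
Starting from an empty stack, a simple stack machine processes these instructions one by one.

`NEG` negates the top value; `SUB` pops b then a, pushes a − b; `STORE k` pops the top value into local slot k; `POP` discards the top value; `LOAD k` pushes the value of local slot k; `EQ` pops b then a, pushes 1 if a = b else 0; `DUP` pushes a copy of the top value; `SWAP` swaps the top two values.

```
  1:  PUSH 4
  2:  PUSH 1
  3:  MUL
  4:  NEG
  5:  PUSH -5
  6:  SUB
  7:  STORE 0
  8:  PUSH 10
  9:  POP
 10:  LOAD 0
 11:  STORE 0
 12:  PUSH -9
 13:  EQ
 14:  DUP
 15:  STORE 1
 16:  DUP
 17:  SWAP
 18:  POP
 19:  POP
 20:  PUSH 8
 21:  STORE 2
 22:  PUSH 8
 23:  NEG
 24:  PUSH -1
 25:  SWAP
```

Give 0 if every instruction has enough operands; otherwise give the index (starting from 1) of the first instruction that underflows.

13

PUSH 4  : [4]
PUSH 1  : [4, 1]
MUL     : [4]
NEG     : [-4]
PUSH -5 : [-4, -5]
SUB     : [1]
STORE 0 : []
PUSH 10 : [10]
POP     : []
LOAD 0  : [1]
STORE 0 : []
PUSH -9 : [-9]
EQ  — needs 2 operands, stack has 1 → underflow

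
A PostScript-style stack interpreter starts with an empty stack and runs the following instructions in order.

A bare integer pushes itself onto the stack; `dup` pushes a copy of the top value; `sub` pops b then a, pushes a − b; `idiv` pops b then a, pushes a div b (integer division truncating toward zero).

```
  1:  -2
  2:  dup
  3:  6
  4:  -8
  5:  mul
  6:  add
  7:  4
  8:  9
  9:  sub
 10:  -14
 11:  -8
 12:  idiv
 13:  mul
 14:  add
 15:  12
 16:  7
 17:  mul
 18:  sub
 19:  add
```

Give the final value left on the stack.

-141

-2   -> -2
dup  -> -2 -2
6    -> -2 -2 6
-8   -> -2 -2 6 -8
mul  -> -2 -2 -48
add  -> -2 -50
4    -> -2 -50 4
9    -> -2 -50 4 9
sub  -> -2 -50 -5
-14  -> -2 -50 -5 -14
-8   -> -2 -50 -5 -14 -8
idiv -> -2 -50 -5 1
mul  -> -2 -50 -5
add  -> -2 -55
12   -> -2 -55 12
7    -> -2 -55 12 7
mul  -> -2 -55 84
sub  -> -2 -139
add  -> -141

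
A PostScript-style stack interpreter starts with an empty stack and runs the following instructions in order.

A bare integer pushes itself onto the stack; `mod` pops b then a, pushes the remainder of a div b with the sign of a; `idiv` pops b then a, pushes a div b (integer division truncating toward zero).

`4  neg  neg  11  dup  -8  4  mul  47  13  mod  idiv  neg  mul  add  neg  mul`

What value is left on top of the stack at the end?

-220

4    : 4
neg  : -4
neg  : 4
11   : 4 11
dup  : 4 11 11
-8   : 4 11 11 -8
4    : 4 11 11 -8 4
mul  : 4 11 11 -32
47   : 4 11 11 -32 47
13   : 4 11 11 -32 47 13
mod  : 4 11 11 -32 8
idiv : 4 11 11 -4
neg  : 4 11 11 4
mul  : 4 11 44
add  : 4 55
neg  : 4 -55
mul  : -220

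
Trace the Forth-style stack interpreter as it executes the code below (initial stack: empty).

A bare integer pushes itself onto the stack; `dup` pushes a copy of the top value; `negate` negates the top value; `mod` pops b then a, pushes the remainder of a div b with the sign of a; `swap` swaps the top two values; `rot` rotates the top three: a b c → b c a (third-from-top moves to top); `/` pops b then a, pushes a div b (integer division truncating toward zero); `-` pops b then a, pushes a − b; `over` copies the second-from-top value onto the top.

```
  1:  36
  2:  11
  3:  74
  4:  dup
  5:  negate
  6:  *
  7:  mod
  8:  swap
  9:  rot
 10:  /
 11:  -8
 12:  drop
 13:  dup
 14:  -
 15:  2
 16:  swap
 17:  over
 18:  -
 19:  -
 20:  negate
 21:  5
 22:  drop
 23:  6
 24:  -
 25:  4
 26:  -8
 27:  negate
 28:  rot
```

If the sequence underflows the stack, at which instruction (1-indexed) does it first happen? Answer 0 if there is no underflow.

36     → 36
11     → 36 11
74     → 36 11 74
dup    → 36 11 74 74
negate → 36 11 74 -74
*      → 36 11 -5476
mod    → 36 11
swap   → 11 36
rot  — needs 3 operands, stack has 2 → underflow

9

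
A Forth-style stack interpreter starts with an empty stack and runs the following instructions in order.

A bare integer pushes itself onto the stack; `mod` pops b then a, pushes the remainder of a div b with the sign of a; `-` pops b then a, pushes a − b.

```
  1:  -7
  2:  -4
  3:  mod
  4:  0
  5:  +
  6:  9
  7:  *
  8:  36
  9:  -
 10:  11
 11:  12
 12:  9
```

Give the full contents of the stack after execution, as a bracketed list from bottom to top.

[-63, 11, 12, 9]

-7  : -7
-4  : -7 -4
mod : -3
0   : -3 0
+   : -3
9   : -3 9
*   : -27
36  : -27 36
-   : -63
11  : -63 11
12  : -63 11 12
9   : -63 11 12 9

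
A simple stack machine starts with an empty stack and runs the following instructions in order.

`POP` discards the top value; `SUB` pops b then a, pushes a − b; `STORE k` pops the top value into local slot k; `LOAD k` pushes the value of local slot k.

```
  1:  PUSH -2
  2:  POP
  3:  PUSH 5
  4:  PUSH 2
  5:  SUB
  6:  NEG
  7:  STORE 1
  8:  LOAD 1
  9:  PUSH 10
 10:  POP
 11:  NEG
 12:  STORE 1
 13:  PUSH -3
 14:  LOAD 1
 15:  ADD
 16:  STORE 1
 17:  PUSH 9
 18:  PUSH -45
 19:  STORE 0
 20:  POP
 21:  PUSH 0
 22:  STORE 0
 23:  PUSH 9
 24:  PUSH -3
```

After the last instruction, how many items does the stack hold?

PUSH -2  -> [-2]
POP      -> []
PUSH 5   -> [5]
PUSH 2   -> [5, 2]
SUB      -> [3]
NEG      -> [-3]
STORE 1  -> []
LOAD 1   -> [-3]
PUSH 10  -> [-3, 10]
POP      -> [-3]
NEG      -> [3]
STORE 1  -> []
PUSH -3  -> [-3]
LOAD 1   -> [-3, 3]
ADD      -> [0]
STORE 1  -> []
PUSH 9   -> [9]
PUSH -45 -> [9, -45]
STORE 0  -> [9]
POP      -> []
PUSH 0   -> [0]
STORE 0  -> []
PUSH 9   -> [9]
PUSH -3  -> [9, -3]

2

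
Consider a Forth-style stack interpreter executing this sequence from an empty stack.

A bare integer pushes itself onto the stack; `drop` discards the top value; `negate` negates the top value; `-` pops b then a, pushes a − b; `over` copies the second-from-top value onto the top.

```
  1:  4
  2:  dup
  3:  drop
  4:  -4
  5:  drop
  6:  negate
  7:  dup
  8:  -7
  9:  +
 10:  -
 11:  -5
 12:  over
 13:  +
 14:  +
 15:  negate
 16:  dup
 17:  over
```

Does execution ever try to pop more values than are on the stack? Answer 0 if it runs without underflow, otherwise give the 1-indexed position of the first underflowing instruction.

0

4       4
dup     4 4
drop    4
-4      4 -4
drop    4
negate  -4
dup     -4 -4
-7      -4 -4 -7
+       -4 -11
-       7
-5      7 -5
over    7 -5 7
+       7 2
+       9
negate  -9
dup     -9 -9
over    -9 -9 -9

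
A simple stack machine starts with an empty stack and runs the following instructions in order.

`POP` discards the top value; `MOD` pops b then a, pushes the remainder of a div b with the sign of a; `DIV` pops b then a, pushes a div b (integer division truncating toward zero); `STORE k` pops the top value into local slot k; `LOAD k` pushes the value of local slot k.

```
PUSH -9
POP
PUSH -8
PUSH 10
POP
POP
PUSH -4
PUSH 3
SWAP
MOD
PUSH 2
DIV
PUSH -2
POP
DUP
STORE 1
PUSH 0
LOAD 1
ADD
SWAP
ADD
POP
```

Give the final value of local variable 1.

1

PUSH -9  -9
POP      (empty)
PUSH -8  -8
PUSH 10  -8 10
POP      -8
POP      (empty)
PUSH -4  -4
PUSH 3   -4 3
SWAP     3 -4
MOD      3
PUSH 2   3 2
DIV      1
PUSH -2  1 -2
POP      1
DUP      1 1
STORE 1  1
PUSH 0   1 0
LOAD 1   1 0 1
ADD      1 1
SWAP     1 1
ADD      2
POP      (empty)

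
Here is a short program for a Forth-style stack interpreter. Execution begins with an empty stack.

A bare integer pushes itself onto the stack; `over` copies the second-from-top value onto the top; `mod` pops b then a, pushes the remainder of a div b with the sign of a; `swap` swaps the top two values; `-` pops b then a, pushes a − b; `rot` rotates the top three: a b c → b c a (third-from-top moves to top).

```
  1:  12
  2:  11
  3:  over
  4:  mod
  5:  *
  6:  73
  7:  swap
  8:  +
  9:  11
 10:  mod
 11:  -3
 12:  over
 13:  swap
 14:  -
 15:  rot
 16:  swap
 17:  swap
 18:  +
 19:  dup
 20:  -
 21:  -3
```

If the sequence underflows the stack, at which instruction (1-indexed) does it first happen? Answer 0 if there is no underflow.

12   → [12]
11   → [12, 11]
over → [12, 11, 12]
mod  → [12, 11]
*    → [132]
73   → [132, 73]
swap → [73, 132]
+    → [205]
11   → [205, 11]
mod  → [7]
-3   → [7, -3]
over → [7, -3, 7]
swap → [7, 7, -3]
-    → [7, 10]
rot  — needs 3 operands, stack has 2 → underflow

15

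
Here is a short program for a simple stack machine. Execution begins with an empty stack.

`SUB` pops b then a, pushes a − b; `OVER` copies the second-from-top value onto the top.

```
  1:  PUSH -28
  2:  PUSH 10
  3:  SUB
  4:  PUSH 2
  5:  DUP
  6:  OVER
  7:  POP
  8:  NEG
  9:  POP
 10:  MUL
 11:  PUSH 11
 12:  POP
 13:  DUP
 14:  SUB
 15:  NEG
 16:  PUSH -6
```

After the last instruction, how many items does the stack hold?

PUSH -28 -> -28
PUSH 10  -> -28 10
SUB      -> -38
PUSH 2   -> -38 2
DUP      -> -38 2 2
OVER     -> -38 2 2 2
POP      -> -38 2 2
NEG      -> -38 2 -2
POP      -> -38 2
MUL      -> -76
PUSH 11  -> -76 11
POP      -> -76
DUP      -> -76 -76
SUB      -> 0
NEG      -> 0
PUSH -6  -> 0 -6

2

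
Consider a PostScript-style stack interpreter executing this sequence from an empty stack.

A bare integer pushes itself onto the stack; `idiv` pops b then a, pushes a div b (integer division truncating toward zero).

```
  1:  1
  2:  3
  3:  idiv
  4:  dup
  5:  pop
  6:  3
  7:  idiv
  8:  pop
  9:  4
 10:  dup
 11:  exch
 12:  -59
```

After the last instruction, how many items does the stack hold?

3

1    -> 1
3    -> 1 3
idiv -> 0
dup  -> 0 0
pop  -> 0
3    -> 0 3
idiv -> 0
pop  -> (empty)
4    -> 4
dup  -> 4 4
exch -> 4 4
-59  -> 4 4 -59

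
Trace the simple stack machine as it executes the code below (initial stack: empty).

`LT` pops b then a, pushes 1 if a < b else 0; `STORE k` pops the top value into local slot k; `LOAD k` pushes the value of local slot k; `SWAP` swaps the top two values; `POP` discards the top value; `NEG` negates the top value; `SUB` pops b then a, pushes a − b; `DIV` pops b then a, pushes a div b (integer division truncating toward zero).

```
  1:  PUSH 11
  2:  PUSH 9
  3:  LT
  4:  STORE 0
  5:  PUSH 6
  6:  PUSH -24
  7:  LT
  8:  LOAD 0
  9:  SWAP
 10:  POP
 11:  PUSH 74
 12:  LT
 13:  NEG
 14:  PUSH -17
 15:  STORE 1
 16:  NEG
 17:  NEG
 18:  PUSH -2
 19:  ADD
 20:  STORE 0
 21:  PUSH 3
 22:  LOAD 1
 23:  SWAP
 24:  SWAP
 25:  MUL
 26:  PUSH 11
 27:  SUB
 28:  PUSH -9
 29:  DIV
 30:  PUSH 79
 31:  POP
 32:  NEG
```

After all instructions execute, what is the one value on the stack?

PUSH 11  -> 11
PUSH 9   -> 11 9
LT       -> 0
STORE 0  -> (empty)
PUSH 6   -> 6
PUSH -24 -> 6 -24
LT       -> 0
LOAD 0   -> 0 0
SWAP     -> 0 0
POP      -> 0
PUSH 74  -> 0 74
LT       -> 1
NEG      -> -1
PUSH -17 -> -1 -17
STORE 1  -> -1
NEG      -> 1
NEG      -> -1
PUSH -2  -> -1 -2
ADD      -> -3
STORE 0  -> (empty)
PUSH 3   -> 3
LOAD 1   -> 3 -17
SWAP     -> -17 3
SWAP     -> 3 -17
MUL      -> -51
PUSH 11  -> -51 11
SUB      -> -62
PUSH -9  -> -62 -9
DIV      -> 6
PUSH 79  -> 6 79
POP      -> 6
NEG      -> -6

-6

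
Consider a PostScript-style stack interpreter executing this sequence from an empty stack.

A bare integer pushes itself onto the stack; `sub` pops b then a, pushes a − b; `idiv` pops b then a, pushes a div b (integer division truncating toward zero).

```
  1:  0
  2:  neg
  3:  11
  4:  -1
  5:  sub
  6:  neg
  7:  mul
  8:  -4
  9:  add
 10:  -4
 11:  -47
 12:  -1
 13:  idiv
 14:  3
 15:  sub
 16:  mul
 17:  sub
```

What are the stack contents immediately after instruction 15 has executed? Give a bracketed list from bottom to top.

[-4, -4, 44]

0     [0]
neg   [0]
11    [0, 11]
-1    [0, 11, -1]
sub   [0, 12]
neg   [0, -12]
mul   [0]
-4    [0, -4]
add   [-4]
-4    [-4, -4]
-47   [-4, -4, -47]
-1    [-4, -4, -47, -1]
idiv  [-4, -4, 47]
3     [-4, -4, 47, 3]
sub   [-4, -4, 44]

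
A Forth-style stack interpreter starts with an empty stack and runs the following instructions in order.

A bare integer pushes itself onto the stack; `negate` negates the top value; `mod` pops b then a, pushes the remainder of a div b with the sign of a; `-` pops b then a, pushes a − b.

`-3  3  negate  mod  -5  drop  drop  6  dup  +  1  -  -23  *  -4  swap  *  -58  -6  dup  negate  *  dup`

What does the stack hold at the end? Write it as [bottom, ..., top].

-3      [-3]
3       [-3, 3]
negate  [-3, -3]
mod     [0]
-5      [0, -5]
drop    [0]
drop    []
6       [6]
dup     [6, 6]
+       [12]
1       [12, 1]
-       [11]
-23     [11, -23]
*       [-253]
-4      [-253, -4]
swap    [-4, -253]
*       [1012]
-58     [1012, -58]
-6      [1012, -58, -6]
dup     [1012, -58, -6, -6]
negate  [1012, -58, -6, 6]
*       [1012, -58, -36]
dup     [1012, -58, -36, -36]

[1012, -58, -36, -36]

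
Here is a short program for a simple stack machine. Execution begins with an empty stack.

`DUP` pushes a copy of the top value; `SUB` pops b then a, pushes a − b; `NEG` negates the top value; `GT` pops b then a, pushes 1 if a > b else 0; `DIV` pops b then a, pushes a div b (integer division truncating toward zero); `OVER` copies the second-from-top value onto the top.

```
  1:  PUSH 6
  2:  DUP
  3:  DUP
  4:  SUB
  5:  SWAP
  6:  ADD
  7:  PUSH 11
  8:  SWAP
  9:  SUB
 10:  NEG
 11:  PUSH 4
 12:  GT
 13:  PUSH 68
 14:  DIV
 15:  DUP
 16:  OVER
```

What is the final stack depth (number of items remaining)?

3

PUSH 6  → [6]
DUP     → [6, 6]
DUP     → [6, 6, 6]
SUB     → [6, 0]
SWAP    → [0, 6]
ADD     → [6]
PUSH 11 → [6, 11]
SWAP    → [11, 6]
SUB     → [5]
NEG     → [-5]
PUSH 4  → [-5, 4]
GT      → [0]
PUSH 68 → [0, 68]
DIV     → [0]
DUP     → [0, 0]
OVER    → [0, 0, 0]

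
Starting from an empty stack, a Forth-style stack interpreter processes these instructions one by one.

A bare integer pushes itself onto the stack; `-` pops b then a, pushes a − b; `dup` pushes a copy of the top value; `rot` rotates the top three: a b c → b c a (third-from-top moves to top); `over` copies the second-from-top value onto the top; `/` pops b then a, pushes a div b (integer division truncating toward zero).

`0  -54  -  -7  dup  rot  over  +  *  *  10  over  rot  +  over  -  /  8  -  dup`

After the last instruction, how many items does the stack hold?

0    : [0]
-54  : [0, -54]
-    : [54]
-7   : [54, -7]
dup  : [54, -7, -7]
rot  : [-7, -7, 54]
over : [-7, -7, 54, -7]
+    : [-7, -7, 47]
*    : [-7, -329]
*    : [2303]
10   : [2303, 10]
over : [2303, 10, 2303]
rot  : [10, 2303, 2303]
+    : [10, 4606]
over : [10, 4606, 10]
-    : [10, 4596]
/    : [0]
8    : [0, 8]
-    : [-8]
dup  : [-8, -8]

2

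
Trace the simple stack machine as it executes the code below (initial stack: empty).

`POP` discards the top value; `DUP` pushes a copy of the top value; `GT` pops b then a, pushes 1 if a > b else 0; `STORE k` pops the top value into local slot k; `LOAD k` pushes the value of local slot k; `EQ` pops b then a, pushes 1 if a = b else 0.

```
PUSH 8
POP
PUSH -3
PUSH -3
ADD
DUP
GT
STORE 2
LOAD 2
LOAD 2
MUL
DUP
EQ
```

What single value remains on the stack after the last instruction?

PUSH 8  : 8
POP     : (empty)
PUSH -3 : -3
PUSH -3 : -3 -3
ADD     : -6
DUP     : -6 -6
GT      : 0
STORE 2 : (empty)
LOAD 2  : 0
LOAD 2  : 0 0
MUL     : 0
DUP     : 0 0
EQ      : 1

1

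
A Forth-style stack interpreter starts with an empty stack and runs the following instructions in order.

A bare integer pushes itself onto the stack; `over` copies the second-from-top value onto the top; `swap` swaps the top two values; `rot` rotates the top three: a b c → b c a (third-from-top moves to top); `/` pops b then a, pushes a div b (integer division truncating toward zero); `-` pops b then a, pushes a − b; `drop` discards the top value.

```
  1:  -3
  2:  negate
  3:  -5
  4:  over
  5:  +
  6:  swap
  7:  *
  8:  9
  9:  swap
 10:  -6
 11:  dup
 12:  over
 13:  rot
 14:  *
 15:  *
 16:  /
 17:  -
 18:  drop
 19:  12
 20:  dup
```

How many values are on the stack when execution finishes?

2

-3     → -3
negate → 3
-5     → 3 -5
over   → 3 -5 3
+      → 3 -2
swap   → -2 3
*      → -6
9      → -6 9
swap   → 9 -6
-6     → 9 -6 -6
dup    → 9 -6 -6 -6
over   → 9 -6 -6 -6 -6
rot    → 9 -6 -6 -6 -6
*      → 9 -6 -6 36
*      → 9 -6 -216
/      → 9 0
-      → 9
drop   → (empty)
12     → 12
dup    → 12 12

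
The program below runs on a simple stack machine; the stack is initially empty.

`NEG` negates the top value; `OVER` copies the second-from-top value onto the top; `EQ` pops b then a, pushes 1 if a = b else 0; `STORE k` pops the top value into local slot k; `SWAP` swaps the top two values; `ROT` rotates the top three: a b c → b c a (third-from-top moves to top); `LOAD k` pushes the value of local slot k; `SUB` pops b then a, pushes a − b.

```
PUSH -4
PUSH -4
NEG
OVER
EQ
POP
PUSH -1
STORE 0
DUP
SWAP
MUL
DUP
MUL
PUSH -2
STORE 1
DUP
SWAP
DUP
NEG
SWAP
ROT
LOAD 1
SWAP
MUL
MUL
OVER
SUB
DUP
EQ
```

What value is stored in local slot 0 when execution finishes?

PUSH -4 → -4
PUSH -4 → -4 -4
NEG     → -4 4
OVER    → -4 4 -4
EQ      → -4 0
POP     → -4
PUSH -1 → -4 -1
STORE 0 → -4
DUP     → -4 -4
SWAP    → -4 -4
MUL     → 16
DUP     → 16 16
MUL     → 256
PUSH -2 → 256 -2
STORE 1 → 256
DUP     → 256 256
SWAP    → 256 256
DUP     → 256 256 256
NEG     → 256 256 -256
SWAP    → 256 -256 256
ROT     → -256 256 256
LOAD 1  → -256 256 256 -2
SWAP    → -256 256 -2 256
MUL     → -256 256 -512
MUL     → -256 -131072
OVER    → -256 -131072 -256
SUB     → -256 -130816
DUP     → -256 -130816 -130816
EQ      → -256 1

-1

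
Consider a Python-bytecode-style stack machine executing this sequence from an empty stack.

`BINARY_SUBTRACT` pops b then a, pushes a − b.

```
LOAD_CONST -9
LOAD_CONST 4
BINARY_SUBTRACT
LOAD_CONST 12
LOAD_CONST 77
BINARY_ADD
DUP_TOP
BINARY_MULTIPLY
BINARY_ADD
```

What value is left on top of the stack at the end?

LOAD_CONST -9    -9
LOAD_CONST 4     -9 4
BINARY_SUBTRACT  -13
LOAD_CONST 12    -13 12
LOAD_CONST 77    -13 12 77
BINARY_ADD       -13 89
DUP_TOP          -13 89 89
BINARY_MULTIPLY  -13 7921
BINARY_ADD       7908

7908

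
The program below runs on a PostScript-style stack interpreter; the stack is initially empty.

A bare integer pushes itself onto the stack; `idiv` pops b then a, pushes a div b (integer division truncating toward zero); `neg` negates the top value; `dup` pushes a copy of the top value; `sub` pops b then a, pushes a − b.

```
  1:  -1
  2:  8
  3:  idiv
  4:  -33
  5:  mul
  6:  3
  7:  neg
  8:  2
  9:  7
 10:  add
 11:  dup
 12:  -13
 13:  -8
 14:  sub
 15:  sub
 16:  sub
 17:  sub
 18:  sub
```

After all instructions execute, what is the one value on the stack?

-1    [-1]
8     [-1, 8]
idiv  [0]
-33   [0, -33]
mul   [0]
3     [0, 3]
neg   [0, -3]
2     [0, -3, 2]
7     [0, -3, 2, 7]
add   [0, -3, 9]
dup   [0, -3, 9, 9]
-13   [0, -3, 9, 9, -13]
-8    [0, -3, 9, 9, -13, -8]
sub   [0, -3, 9, 9, -5]
sub   [0, -3, 9, 14]
sub   [0, -3, -5]
sub   [0, 2]
sub   [-2]

-2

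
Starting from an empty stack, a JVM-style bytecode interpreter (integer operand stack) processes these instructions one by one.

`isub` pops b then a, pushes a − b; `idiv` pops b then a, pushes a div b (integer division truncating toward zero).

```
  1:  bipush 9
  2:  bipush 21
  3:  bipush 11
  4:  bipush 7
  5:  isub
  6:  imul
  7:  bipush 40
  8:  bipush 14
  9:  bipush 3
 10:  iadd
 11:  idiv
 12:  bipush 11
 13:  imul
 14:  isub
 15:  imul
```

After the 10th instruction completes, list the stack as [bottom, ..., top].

bipush 9  : [9]
bipush 21 : [9, 21]
bipush 11 : [9, 21, 11]
bipush 7  : [9, 21, 11, 7]
isub      : [9, 21, 4]
imul      : [9, 84]
bipush 40 : [9, 84, 40]
bipush 14 : [9, 84, 40, 14]
bipush 3  : [9, 84, 40, 14, 3]
iadd      : [9, 84, 40, 17]

[9, 84, 40, 17]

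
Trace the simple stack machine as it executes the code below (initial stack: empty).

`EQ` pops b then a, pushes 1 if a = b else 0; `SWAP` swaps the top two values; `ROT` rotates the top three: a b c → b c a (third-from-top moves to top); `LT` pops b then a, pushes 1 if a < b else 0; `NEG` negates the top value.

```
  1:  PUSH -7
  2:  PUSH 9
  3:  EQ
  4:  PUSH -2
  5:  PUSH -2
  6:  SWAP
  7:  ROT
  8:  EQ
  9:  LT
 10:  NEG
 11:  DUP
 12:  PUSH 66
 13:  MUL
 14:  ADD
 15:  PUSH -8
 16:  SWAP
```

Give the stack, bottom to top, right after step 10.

PUSH -7  [-7]
PUSH 9   [-7, 9]
EQ       [0]
PUSH -2  [0, -2]
PUSH -2  [0, -2, -2]
SWAP     [0, -2, -2]
ROT      [-2, -2, 0]
EQ       [-2, 0]
LT       [1]
NEG      [-1]

[-1]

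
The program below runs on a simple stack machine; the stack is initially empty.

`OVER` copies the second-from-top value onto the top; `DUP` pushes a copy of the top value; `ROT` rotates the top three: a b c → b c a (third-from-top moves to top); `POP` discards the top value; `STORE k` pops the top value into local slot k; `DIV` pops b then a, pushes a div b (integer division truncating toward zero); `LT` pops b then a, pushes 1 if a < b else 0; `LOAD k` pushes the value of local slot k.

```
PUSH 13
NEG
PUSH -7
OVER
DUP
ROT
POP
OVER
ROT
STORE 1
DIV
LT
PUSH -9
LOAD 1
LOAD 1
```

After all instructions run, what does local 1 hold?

-13

PUSH 13 -> 13
NEG     -> -13
PUSH -7 -> -13 -7
OVER    -> -13 -7 -13
DUP     -> -13 -7 -13 -13
ROT     -> -13 -13 -13 -7
POP     -> -13 -13 -13
OVER    -> -13 -13 -13 -13
ROT     -> -13 -13 -13 -13
STORE 1 -> -13 -13 -13
DIV     -> -13 1
LT      -> 1
PUSH -9 -> 1 -9
LOAD 1  -> 1 -9 -13
LOAD 1  -> 1 -9 -13 -13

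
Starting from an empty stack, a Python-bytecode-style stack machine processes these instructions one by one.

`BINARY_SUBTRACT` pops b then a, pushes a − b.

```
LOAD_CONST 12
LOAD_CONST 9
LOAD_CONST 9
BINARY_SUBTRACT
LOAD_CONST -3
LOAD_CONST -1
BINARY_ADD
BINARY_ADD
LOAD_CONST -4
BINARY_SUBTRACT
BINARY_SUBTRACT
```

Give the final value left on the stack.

12

LOAD_CONST 12    12
LOAD_CONST 9     12 9
LOAD_CONST 9     12 9 9
BINARY_SUBTRACT  12 0
LOAD_CONST -3    12 0 -3
LOAD_CONST -1    12 0 -3 -1
BINARY_ADD       12 0 -4
BINARY_ADD       12 -4
LOAD_CONST -4    12 -4 -4
BINARY_SUBTRACT  12 0
BINARY_SUBTRACT  12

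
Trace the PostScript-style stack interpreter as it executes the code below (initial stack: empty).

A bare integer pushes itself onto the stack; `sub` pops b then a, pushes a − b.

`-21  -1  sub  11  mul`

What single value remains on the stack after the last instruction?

-21 -> -21
-1  -> -21 -1
sub -> -20
11  -> -20 11
mul -> -220

-220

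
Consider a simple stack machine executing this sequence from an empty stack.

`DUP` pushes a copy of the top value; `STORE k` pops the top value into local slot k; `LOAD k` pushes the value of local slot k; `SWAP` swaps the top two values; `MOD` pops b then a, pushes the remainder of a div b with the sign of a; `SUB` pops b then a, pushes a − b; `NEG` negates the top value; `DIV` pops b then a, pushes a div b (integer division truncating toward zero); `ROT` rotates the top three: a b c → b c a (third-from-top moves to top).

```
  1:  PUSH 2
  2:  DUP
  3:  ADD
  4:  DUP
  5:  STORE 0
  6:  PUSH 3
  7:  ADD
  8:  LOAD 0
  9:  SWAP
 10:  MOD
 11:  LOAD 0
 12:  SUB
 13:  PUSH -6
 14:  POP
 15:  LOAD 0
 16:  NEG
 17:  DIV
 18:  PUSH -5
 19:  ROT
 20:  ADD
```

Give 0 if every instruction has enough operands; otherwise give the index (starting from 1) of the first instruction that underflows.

PUSH 2  : [2]
DUP     : [2, 2]
ADD     : [4]
DUP     : [4, 4]
STORE 0 : [4]
PUSH 3  : [4, 3]
ADD     : [7]
LOAD 0  : [7, 4]
SWAP    : [4, 7]
MOD     : [4]
LOAD 0  : [4, 4]
SUB     : [0]
PUSH -6 : [0, -6]
POP     : [0]
LOAD 0  : [0, 4]
NEG     : [0, -4]
DIV     : [0]
PUSH -5 : [0, -5]
ROT  — needs 3 operands, stack has 2 → underflow

19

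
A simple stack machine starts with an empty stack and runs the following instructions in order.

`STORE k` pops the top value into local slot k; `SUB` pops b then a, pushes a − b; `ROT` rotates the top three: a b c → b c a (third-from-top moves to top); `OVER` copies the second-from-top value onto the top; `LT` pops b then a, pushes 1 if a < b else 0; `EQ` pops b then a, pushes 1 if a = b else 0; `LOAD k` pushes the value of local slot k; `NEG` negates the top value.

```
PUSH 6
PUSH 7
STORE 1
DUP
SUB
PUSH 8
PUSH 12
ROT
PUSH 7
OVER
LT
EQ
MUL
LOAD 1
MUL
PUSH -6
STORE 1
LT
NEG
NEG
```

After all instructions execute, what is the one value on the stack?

PUSH 6   6
PUSH 7   6 7
STORE 1  6
DUP      6 6
SUB      0
PUSH 8   0 8
PUSH 12  0 8 12
ROT      8 12 0
PUSH 7   8 12 0 7
OVER     8 12 0 7 0
LT       8 12 0 0
EQ       8 12 1
MUL      8 12
LOAD 1   8 12 7
MUL      8 84
PUSH -6  8 84 -6
STORE 1  8 84
LT       1
NEG      -1
NEG      1

1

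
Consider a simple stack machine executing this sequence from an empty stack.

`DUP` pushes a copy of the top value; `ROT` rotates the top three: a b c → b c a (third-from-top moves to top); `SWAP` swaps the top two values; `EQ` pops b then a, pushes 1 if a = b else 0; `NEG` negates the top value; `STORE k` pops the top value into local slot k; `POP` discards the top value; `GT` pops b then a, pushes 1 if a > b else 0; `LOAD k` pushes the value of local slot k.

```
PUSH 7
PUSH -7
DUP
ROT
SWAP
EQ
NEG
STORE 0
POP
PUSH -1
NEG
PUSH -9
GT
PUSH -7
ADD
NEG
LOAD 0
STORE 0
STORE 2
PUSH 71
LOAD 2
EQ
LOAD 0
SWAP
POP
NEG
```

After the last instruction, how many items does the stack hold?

PUSH 7   7
PUSH -7  7 -7
DUP      7 -7 -7
ROT      -7 -7 7
SWAP     -7 7 -7
EQ       -7 0
NEG      -7 0
STORE 0  -7
POP      (empty)
PUSH -1  -1
NEG      1
PUSH -9  1 -9
GT       1
PUSH -7  1 -7
ADD      -6
NEG      6
LOAD 0   6 0
STORE 0  6
STORE 2  (empty)
PUSH 71  71
LOAD 2   71 6
EQ       0
LOAD 0   0 0
SWAP     0 0
POP      0
NEG      0

1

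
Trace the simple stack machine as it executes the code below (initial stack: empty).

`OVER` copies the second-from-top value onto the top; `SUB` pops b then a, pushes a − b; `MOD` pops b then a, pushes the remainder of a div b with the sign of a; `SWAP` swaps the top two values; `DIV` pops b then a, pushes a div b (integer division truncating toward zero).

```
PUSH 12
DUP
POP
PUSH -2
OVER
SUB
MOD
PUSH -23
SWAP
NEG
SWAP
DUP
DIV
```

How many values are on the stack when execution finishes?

PUSH 12  -> [12]
DUP      -> [12, 12]
POP      -> [12]
PUSH -2  -> [12, -2]
OVER     -> [12, -2, 12]
SUB      -> [12, -14]
MOD      -> [12]
PUSH -23 -> [12, -23]
SWAP     -> [-23, 12]
NEG      -> [-23, -12]
SWAP     -> [-12, -23]
DUP      -> [-12, -23, -23]
DIV      -> [-12, 1]

2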